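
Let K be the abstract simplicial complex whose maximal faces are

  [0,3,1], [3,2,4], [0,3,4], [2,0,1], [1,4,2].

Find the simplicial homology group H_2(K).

H_2 = 0.

K has 5 vertices, 10 edges, 5 triangles.
rank ∂_2 = 5, rank ∂_3 = 0 ⇒ b_2 = 5 − 5 − 0 = 0. So H_2 ≅ 0.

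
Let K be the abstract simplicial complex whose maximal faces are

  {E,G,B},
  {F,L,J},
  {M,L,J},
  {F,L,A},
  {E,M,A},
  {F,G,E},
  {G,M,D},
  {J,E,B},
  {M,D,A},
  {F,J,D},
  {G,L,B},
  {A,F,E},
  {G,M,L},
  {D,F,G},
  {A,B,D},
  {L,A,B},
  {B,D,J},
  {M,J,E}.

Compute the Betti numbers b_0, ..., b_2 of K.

b_0 = 1, b_1 = 2, b_2 = 1.

Take the total order A < B < D < E < F < G < J < L < M on the vertex set. Then K (dimension 2) consists of the simplices:

  0-simplices (9): A, B, D, E, F, G, J, L, M
  1-simplices (27): AB, AD, AE, AF, AL, AM, BD, BE, BG, BJ, BL, DF, DG, DJ, DM, EF, EG, EJ, EM, FG, FJ, FL, GL, GM, JL, JM, LM
  2-simplices (18): ABD, ABL, ADM, AEF, AEM, AFL, BDJ, BEG, BEJ, BGL, DFG, DFJ, DGM, EFG, EJM, FJL, GLM, JLM

giving chain groups C_0 ≅ Z^9, C_1 ≅ Z^27, C_2 ≅ Z^18.

∂_1: C_1 → C_0 sends each edge [p,q] (with p < q) to q − p. For instance
  ∂EJ = J − E.
This gives a 9×27 integer matrix of rank 8; reducing to Smith normal form yields diagonal entries (1,1,1,1,1,1,1,1).

∂_2: C_2 → C_1 acts by ∂[p,q,r] = [q,r] − [p,r] + [p,q]. For instance
  ∂ABL = BL − AL + AB,
  ∂DGM = GM − DM + DG.
This gives a 27×18 integer matrix of rank 17; reducing to Smith normal form yields diagonal entries (1,1,1,1,1,1,1,1,1,1,1,1,1,1,1,1,1).

Now H_k = ker ∂_k / im ∂_{k+1}, so:

  H_0: rank C_0 − rank ∂_1 = 9 − 8 = 1, and the invariant factors of ∂_1 are all 1, so H_0 ≅ Z.
  H_1: rank ker ∂_1 − rank ∂_2 = (27 − 8) − 17 = 2, and the invariant factors of ∂_2 are all 1, so H_1 ≅ Z^2.
  H_2: rank ker ∂_2 − rank ∂_3 = (18 − 17) − 0 = 1, and there is no ∂_3, so H_2 ≅ Z.

(K is a triangulation of the torus T^2.)

Hence the Betti numbers are b_0 = 1, b_1 = 2, b_2 = 1.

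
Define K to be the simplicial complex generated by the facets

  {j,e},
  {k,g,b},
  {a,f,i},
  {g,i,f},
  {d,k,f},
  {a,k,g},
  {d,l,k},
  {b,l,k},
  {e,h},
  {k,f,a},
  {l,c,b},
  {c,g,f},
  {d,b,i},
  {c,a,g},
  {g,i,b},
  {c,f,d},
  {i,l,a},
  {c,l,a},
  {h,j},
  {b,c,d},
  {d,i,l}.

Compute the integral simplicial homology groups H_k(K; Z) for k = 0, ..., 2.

H_0 ≅ Z^2,  H_1 ≅ Z^2 ⊕ Z/2,  H_2 = 0.

K has 12 vertices, 30 edges, 18 triangles.
rank ∂_0 = 0, rank ∂_1 = 10 ⇒ b_0 = 12 − 0 − 10 = 2; all invariant factors of ∂_1 are 1 so no torsion. So H_0 ≅ Z^2.
rank ∂_1 = 10, rank ∂_2 = 18 ⇒ b_1 = 30 − 10 − 18 = 2; ∂_2 has invariant factor(s) [2] giving torsion. So H_1 ≅ Z^2 ⊕ Z/2.
rank ∂_2 = 18, rank ∂_3 = 0 ⇒ b_2 = 18 − 18 − 0 = 0. So H_2 ≅ 0.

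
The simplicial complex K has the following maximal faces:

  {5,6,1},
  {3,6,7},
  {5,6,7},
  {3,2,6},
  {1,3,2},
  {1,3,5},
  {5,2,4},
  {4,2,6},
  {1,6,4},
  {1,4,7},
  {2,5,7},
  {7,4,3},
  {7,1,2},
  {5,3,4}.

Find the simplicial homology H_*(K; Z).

H_0 ≅ Z,  H_1 ≅ Z^2,  H_2 ≅ Z.

Order the vertices as 1 < 2 < 3 < 4 < 5 < 6 < 7. Listing each simplex with vertices in this order, K has dimension 2 with simplices:

  0-simplices (7): [1], [2], [3], [4], [5], [6], [7]
  1-simplices (21): [1,2], [1,3], [1,4], [1,5], [1,6], [1,7], [2,3], [2,4], [2,5], [2,6], [2,7], [3,4], [3,5], [3,6], [3,7], [4,5], [4,6], [4,7], [5,6], [5,7], [6,7]
  2-simplices (14): [1,2,3], [1,2,7], [1,3,5], [1,4,6], [1,4,7], [1,5,6], [2,3,6], [2,4,5], [2,4,6], [2,5,7], [3,4,5], [3,4,7], [3,6,7], [5,6,7]

so the chain groups are C_0 ≅ Z^7, C_1 ≅ Z^21, C_2 ≅ Z^14.

Boundary ∂_1: C_1 → C_0 sends each edge [p,q] (with p < q) to q − p. For instance
  ∂[1,3] = [3] − [1].
The resulting 7×21 matrix has rank 6, and its Smith normal form has invariant factors (1,1,1,1,1,1).

Boundary ∂_2: C_2 → C_1 sends each 2-simplex [p,q,r] to [q,r] − [p,r] + [p,q]. For instance
  ∂[1,5,6] = [5,6] − [1,6] + [1,5],
  ∂[1,2,7] = [2,7] − [1,7] + [1,2].
The resulting 21×14 matrix has rank 13, and its Smith normal form has invariant factors (1,1,1,1,1,1,1,1,1,1,1,1,1).

From H_k ≅ ker(∂_k) / im(∂_{k+1}) we obtain:

  H_0: rank C_0 − rank ∂_1 = 7 − 6 = 1, and the invariant factors of ∂_1 are all 1, so H_0 = Z.
  H_1: rank ker ∂_1 − rank ∂_2 = (21 − 6) − 13 = 2, and the invariant factors of ∂_2 are all 1, so H_1 = Z^2.
  H_2: rank ker ∂_2 − rank ∂_3 = (14 − 13) − 0 = 1, and there is no ∂_3, so H_2 = Z.

As a check, the Euler characteristic is 7 − 21 + 14 = 0, which agrees with 1 − 2 + 1 = 0.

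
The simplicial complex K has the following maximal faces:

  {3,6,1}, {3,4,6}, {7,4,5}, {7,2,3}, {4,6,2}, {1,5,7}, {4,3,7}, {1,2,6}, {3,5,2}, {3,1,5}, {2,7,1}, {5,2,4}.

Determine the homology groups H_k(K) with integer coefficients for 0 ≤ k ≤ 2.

We work with the vertex ordering 1 < 2 < 3 < 4 < 5 < 6 < 7. The simplices of K, each written with vertices in increasing order, are:

  0-simplices (7): [1], [2], [3], [4], [5], [6], [7]
  1-simplices (18): [1,2], [1,3], [1,5], [1,6], [1,7], [2,3], [2,4], [2,5], [2,6], [2,7], [3,4], [3,5], [3,6], [3,7], [4,5], [4,6], [4,7], [5,7]
  2-simplices (12): [1,2,6], [1,2,7], [1,3,5], [1,3,6], [1,5,7], [2,3,5], [2,3,7], [2,4,5], [2,4,6], [3,4,6], [3,4,7], [4,5,7]

giving chain groups C_0 ≅ Z^7, C_1 ≅ Z^18, C_2 ≅ Z^12.

The boundary map ∂_1: C_1 → C_0 is given by ∂[p,q] = [q] − [p]. For instance
  ∂[3,6] = [6] − [3].
This gives a 7×18 integer matrix of rank 6; reducing to Smith normal form yields diagonal entries (1,1,1,1,1,1).

∂_2: C_2 → C_1 sends each 2-simplex [p,q,r] to [q,r] − [p,r] + [p,q]. For instance
  ∂[2,3,7] = [3,7] − [2,7] + [2,3],
  ∂[1,5,7] = [5,7] − [1,7] + [1,5].
This gives a 18×12 integer matrix of rank 12; reducing to Smith normal form yields diagonal entries (1,1,1,1,1,1,1,1,1,1,1,2).

Reading off H_k = ker ∂_k / im ∂_{k+1}:

  H_0: rank C_0 − rank ∂_1 = 7 − 6 = 1, and the invariant factors of ∂_1 are all 1, so H_0 = Z.
  H_1: rank ker ∂_1 − rank ∂_2 = (18 − 6) − 12 = 0, and ∂_2 has invariant factor 2 > 1, so H_1 = Z_2.
  H_2: rank ker ∂_2 − rank ∂_3 = (12 − 12) − 0 = 0, and there is no ∂_3, so H_2 = 0.

(K is a triangulation of the real projective plane RP^2.)

H_0 = Z,  H_1 = Z_2,  H_2 = 0.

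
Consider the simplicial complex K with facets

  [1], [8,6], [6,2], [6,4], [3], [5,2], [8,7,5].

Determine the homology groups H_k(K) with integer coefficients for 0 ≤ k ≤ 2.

H_0 ≅ Z^3,  H_1 ≅ Z,  H_2 = 0.

Take the total order 1 < 2 < 3 < 4 < 5 < 6 < 7 < 8 on the vertex set. Then K (dimension 2) consists of the simplices:

  0-simplices (8): [1], [2], [3], [4], [5], [6], [7], [8]
  1-simplices (7): [2,5], [2,6], [4,6], [5,7], [5,8], [6,8], [7,8]
  2-simplices (1): [5,7,8]

so the chain groups are C_0 ≅ Z^8, C_1 ≅ Z^7, C_2 ≅ Z^1.

Boundary ∂_1: C_1 → C_0 is given by ∂[p,q] = [q] − [p].
The resulting 8×7 matrix has rank 5, and its Smith normal form has invariant factors (1,1,1,1,1).

∂_2: C_2 → C_1 maps a triangle to the signed sum of its edges. For instance
  ∂[5,7,8] = [7,8] − [5,8] + [5,7].
The resulting 7×1 matrix has rank 1, and its Smith normal form has invariant factors (1).

Reading off H_k = ker ∂_k / im ∂_{k+1}:

  H_0: rank C_0 − rank ∂_1 = 8 − 5 = 3, and the invariant factors of ∂_1 are all 1, so H_0 ≅ Z^3.
  H_1: rank ker ∂_1 − rank ∂_2 = (7 − 5) − 1 = 1, and the invariant factors of ∂_2 are all 1, so H_1 ≅ Z.
  H_2: rank ker ∂_2 − rank ∂_3 = (1 − 1) − 0 = 0, and there is no ∂_3, so H_2 ≅ 0.

As a check, the Euler characteristic is 8 − 7 + 1 = 2, which agrees with 3 − 1 + 0 = 2.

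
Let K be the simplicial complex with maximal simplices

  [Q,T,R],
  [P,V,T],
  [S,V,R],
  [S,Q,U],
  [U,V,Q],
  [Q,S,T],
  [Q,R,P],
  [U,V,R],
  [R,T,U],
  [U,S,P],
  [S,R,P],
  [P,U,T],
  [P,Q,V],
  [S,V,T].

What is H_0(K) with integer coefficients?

H_0 ≅ Z.

Order the vertices as P < Q < R < S < T < U < V. Listing each simplex with vertices in this order, K has dimension 2 with simplices:

  0-simplices (7): P, Q, R, S, T, U, V
  1-simplices (21): PQ, PR, PS, PT, PU, PV, QR, QS, QT, QU, QV, RS, RT, RU, RV, ST, SU, SV, TU, TV, UV
  2-simplices (14): PQR, PQV, PRS, PSU, PTU, PTV, QRT, QST, QSU, QUV, RSV, RTU, RUV, STV

giving chain groups C_0 ≅ Z^7, C_1 ≅ Z^21, C_2 ≅ Z^14.

∂_1: C_1 → C_0 maps an edge to its endpoints' difference, ∂[p,q] = q − p. For instance
  ∂SV = V − S.
This gives a 7×21 integer matrix of rank 6; reducing to Smith normal form yields diagonal entries (1,1,1,1,1,1).

∂_2: C_2 → C_1 maps a triangle to the signed sum of its edges. For instance
  ∂PTV = TV − PV + PT,
  ∂PQV = QV − PV + PQ.
The 21×14 boundary matrix has rank 13 and Smith normal form diag(1,1,1,1,1,1,1,1,1,1,1,1,1).

From H_k ≅ ker(∂_k) / im(∂_{k+1}) we obtain:

  H_0: rank C_0 − rank ∂_1 = 7 − 6 = 1, and the invariant factors of ∂_1 are all 1, so H_0 = Z.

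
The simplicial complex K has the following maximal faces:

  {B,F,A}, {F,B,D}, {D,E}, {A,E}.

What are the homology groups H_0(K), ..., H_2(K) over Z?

H_0 = Z,  H_1 = Z,  H_2 = 0.

Take the total order A < B < D < E < F on the vertex set. Then K (dimension 2) consists of the simplices:

  0-simplices (5): A, B, D, E, F
  1-simplices (7): AB, AE, AF, BD, BF, DE, DF
  2-simplices (2): ABF, BDF

giving chain groups C_0 ≅ Z^5, C_1 ≅ Z^7, C_2 ≅ Z^2.

∂_1: C_1 → C_0 maps an edge to its endpoints' difference, ∂[p,q] = q − p. For instance
  ∂BD = D − B.
This gives a 5×7 integer matrix of rank 4; reducing to Smith normal form yields diagonal entries (1,1,1,1).

The boundary map ∂_2: C_2 → C_1 maps a triangle to the signed sum of its edges. For instance
  ∂ABF = BF − AF + AB,
  ∂BDF = DF − BF + BD.
This gives a 7×2 integer matrix of rank 2; reducing to Smith normal form yields diagonal entries (1,1).

Now H_k = ker ∂_k / im ∂_{k+1}, so:

  H_0: rank C_0 − rank ∂_1 = 5 − 4 = 1, and the invariant factors of ∂_1 are all 1, so H_0 ≅ Z.
  H_1: rank ker ∂_1 − rank ∂_2 = (7 − 4) − 2 = 1, and the invariant factors of ∂_2 are all 1, so H_1 ≅ Z.
  H_2: rank ker ∂_2 − rank ∂_3 = (2 − 2) − 0 = 0, and there is no ∂_3, so H_2 ≅ 0.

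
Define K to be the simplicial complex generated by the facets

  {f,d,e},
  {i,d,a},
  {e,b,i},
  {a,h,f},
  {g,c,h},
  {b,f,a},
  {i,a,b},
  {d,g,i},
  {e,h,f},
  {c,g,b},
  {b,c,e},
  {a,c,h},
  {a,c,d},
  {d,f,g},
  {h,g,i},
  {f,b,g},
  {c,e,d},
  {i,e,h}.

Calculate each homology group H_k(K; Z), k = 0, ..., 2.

H_0 = Z,  H_1 = Z^2,  H_2 = Z.

Order the vertices as a < b < c < d < e < f < g < h < i. Listing each simplex with vertices in this order, K has dimension 2 with simplices:

  0-simplices (9): a, b, c, d, e, f, g, h, i
  1-simplices (27): ab, ac, ad, af, ah, ai, bc, be, bf, bg, bi, cd, ce, cg, ch, de, df, dg, di, ef, eh, ei, fg, fh, gh, gi, hi
  2-simplices (18): abf, abi, acd, ach, adi, afh, bce, bcg, bei, bfg, cde, cgh, def, dfg, dgi, efh, ehi, ghi

so the chain groups are C_0 ≅ Z^9, C_1 ≅ Z^27, C_2 ≅ Z^18.

The boundary map ∂_1: C_1 → C_0 sends each edge [p,q] (with p < q) to q − p. For instance
  ∂ad = d − a.
This gives a 9×27 integer matrix of rank 8; reducing to Smith normal form yields diagonal entries (1,1,1,1,1,1,1,1).

Boundary ∂_2: C_2 → C_1 acts by ∂[p,q,r] = [q,r] − [p,r] + [p,q]. For instance
  ∂abi = bi − ai + ab,
  ∂bce = ce − be + bc.
This gives a 27×18 integer matrix of rank 17; reducing to Smith normal form yields diagonal entries (1,1,1,1,1,1,1,1,1,1,1,1,1,1,1,1,1).

Computing H_k = (kernel of ∂_k) / (image of ∂_{k+1}):

  H_0: rank C_0 − rank ∂_1 = 9 − 8 = 1, and the invariant factors of ∂_1 are all 1, so H_0 ≅ Z.
  H_1: rank ker ∂_1 − rank ∂_2 = (27 − 8) − 17 = 2, and the invariant factors of ∂_2 are all 1, so H_1 ≅ Z^2.
  H_2: rank ker ∂_2 − rank ∂_3 = (18 − 17) − 0 = 1, and there is no ∂_3, so H_2 ≅ Z.

(K is a triangulation of the torus T^2.)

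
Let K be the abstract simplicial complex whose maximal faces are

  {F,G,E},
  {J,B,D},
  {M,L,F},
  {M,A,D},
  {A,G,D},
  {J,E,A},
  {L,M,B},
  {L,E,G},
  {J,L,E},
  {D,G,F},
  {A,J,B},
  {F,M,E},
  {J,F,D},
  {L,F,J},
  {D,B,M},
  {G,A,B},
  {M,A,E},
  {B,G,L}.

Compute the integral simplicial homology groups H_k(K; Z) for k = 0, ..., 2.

Order the vertices as A < B < D < E < F < G < J < L < M. Listing each simplex with vertices in this order, K has dimension 2 with simplices:

  0-simplices (9): A, B, D, E, F, G, J, L, M
  1-simplices (27): AB, AD, AE, AG, AJ, AM, BD, BG, BJ, BL, BM, DF, DG, DJ, DM, EF, EG, EJ, EL, EM, FG, FJ, FL, FM, GL, JL, LM
  2-simplices (18): ABG, ABJ, ADG, ADM, AEJ, AEM, BDJ, BDM, BGL, BLM, DFG, DFJ, EFG, EFM, EGL, EJL, FJL, FLM

so the chain groups are C_0 ≅ Z^9, C_1 ≅ Z^27, C_2 ≅ Z^18.

∂_1: C_1 → C_0 is given by ∂[p,q] = [q] − [p]. For instance
  ∂AG = G − A.
This gives a 9×27 integer matrix of rank 8; reducing to Smith normal form yields diagonal entries (1,1,1,1,1,1,1,1).

Boundary ∂_2: C_2 → C_1 acts by ∂[p,q,r] = [q,r] − [p,r] + [p,q]. For instance
  ∂ABJ = BJ − AJ + AB,
  ∂DFG = FG − DG + DF.
This gives a 27×18 integer matrix of rank 18; reducing to Smith normal form yields diagonal entries (1,1,1,1,1,1,1,1,1,1,1,1,1,1,1,1,1,2).

From H_k ≅ ker(∂_k) / im(∂_{k+1}) we obtain:

  H_0: rank C_0 − rank ∂_1 = 9 − 8 = 1, and the invariant factors of ∂_1 are all 1, so H_0 ≅ Z.
  H_1: rank ker ∂_1 − rank ∂_2 = (27 − 8) − 18 = 1, and ∂_2 has invariant factor 2 > 1, so H_1 ≅ Z ⊕ Z/2.
  H_2: rank ker ∂_2 − rank ∂_3 = (18 − 18) − 0 = 0, and there is no ∂_3, so H_2 ≅ 0.

(K is a triangulation of the Klein bottle.)

H_0 ≅ Z,  H_1 ≅ Z ⊕ Z/2,  H_2 = 0.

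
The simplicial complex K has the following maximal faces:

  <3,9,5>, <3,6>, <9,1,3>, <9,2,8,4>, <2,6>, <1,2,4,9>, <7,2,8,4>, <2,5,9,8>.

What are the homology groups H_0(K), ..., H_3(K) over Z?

Order the vertices as 1 < 2 < 3 < 4 < 5 < 6 < 7 < 8 < 9. Listing each simplex with vertices in this order, K has dimension 3 with simplices:

  0-simplices (9): [1], [2], [3], [4], [5], [6], [7], [8], [9]
  1-simplices (20): [1,2], [1,3], [1,4], [1,9], [2,4], [2,5], [2,6], [2,7], [2,8], [2,9], [3,5], [3,6], [3,9], [4,7], [4,8], [4,9], [5,8], [5,9], [7,8], [8,9]
  2-simplices (15): [1,2,4], [1,2,9], [1,3,9], [1,4,9], [2,4,7], [2,4,8], [2,4,9], [2,5,8], [2,5,9], [2,7,8], [2,8,9], [3,5,9], [4,7,8], [4,8,9], [5,8,9]
  3-simplices (4): [1,2,4,9], [2,4,7,8], [2,4,8,9], [2,5,8,9]

Hence C_0 ≅ Z^9, C_1 ≅ Z^20, C_2 ≅ Z^15, C_3 ≅ Z^4.

The boundary map ∂_1: C_1 → C_0 maps an edge to its endpoints' difference, ∂[p,q] = q − p.
The 9×20 boundary matrix has rank 8 and Smith normal form diag(1,1,1,1,1,1,1,1).

Boundary ∂_2: C_2 → C_1 maps a triangle to the signed sum of its edges. For instance
  ∂[4,8,9] = [8,9] − [4,9] + [4,8],
  ∂[1,4,9] = [4,9] − [1,9] + [1,4].
This gives a 20×15 integer matrix of rank 11; reducing to Smith normal form yields diagonal entries (1,1,1,1,1,1,1,1,1,1,1).

Boundary ∂_3: C_3 → C_2 sends each 3-simplex σ to the alternating sum Σ_i (−1)^i (σ with its i-th vertex removed). For instance
  ∂[2,4,8,9] = [4,8,9] − [2,8,9] + [2,4,9] − [2,4,8],
  ∂[2,4,7,8] = [4,7,8] − [2,7,8] + [2,4,8] − [2,4,7].
The 15×4 boundary matrix has rank 4 and Smith normal form diag(1,1,1,1).

Now H_k = ker ∂_k / im ∂_{k+1}, so:

  H_0: rank C_0 − rank ∂_1 = 9 − 8 = 1, and the invariant factors of ∂_1 are all 1, so H_0 ≅ Z.
  H_1: rank ker ∂_1 − rank ∂_2 = (20 − 8) − 11 = 1, and the invariant factors of ∂_2 are all 1, so H_1 ≅ Z.
  H_2: rank ker ∂_2 − rank ∂_3 = (15 − 11) − 4 = 0, and the invariant factors of ∂_3 are all 1, so H_2 ≅ 0.
  H_3: rank ker ∂_3 − rank ∂_4 = (4 − 4) − 0 = 0, and there is no ∂_4, so H_3 ≅ 0.

As a check, the Euler characteristic is 9 − 20 + 15 − 4 = 0, which agrees with 1 − 1 + 0 − 0 = 0.

H_0 ≅ Z,  H_1 ≅ Z,  H_2 = 0,  H_3 = 0.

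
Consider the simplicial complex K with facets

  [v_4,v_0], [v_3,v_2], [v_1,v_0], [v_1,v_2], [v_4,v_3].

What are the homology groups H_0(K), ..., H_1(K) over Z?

K has 5 vertices, 5 edges.
rank ∂_0 = 0, rank ∂_1 = 4 ⇒ b_0 = 5 − 0 − 4 = 1; all invariant factors of ∂_1 are 1 so no torsion. So H_0 ≅ Z.
rank ∂_1 = 4, rank ∂_2 = 0 ⇒ b_1 = 5 − 4 − 0 = 1. So H_1 ≅ Z.

H_0 ≅ Z,  H_1 ≅ Z.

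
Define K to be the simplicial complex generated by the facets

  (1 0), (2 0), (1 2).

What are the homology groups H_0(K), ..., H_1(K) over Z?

H_0 = Z,  H_1 = Z.

K has 3 vertices, 3 edges.
rank ∂_0 = 0, rank ∂_1 = 2 ⇒ b_0 = 3 − 0 − 2 = 1; all invariant factors of ∂_1 are 1 so no torsion. So H_0 = Z.
rank ∂_1 = 2, rank ∂_2 = 0 ⇒ b_1 = 3 − 2 − 0 = 1. So H_1 = Z.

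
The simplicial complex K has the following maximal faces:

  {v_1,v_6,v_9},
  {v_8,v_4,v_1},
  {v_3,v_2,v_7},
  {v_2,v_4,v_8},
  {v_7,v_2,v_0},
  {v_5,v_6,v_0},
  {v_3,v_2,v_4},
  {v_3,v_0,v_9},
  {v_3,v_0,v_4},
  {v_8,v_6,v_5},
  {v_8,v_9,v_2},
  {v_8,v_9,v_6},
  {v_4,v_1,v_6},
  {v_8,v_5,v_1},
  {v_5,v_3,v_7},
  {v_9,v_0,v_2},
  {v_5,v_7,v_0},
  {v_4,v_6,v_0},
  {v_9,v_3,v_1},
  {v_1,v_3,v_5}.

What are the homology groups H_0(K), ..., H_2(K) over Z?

Order the vertices as v_0 < v_1 < v_2 < v_3 < v_4 < v_5 < v_6 < v_7 < v_8 < v_9. Listing each simplex with vertices in this order, K has dimension 2 with simplices:

  0-simplices (10): [v_0], [v_1], [v_2], [v_3], [v_4], [v_5], [v_6], [v_7], [v_8], [v_9]
  1-simplices (30): (30 of them)
  2-simplices (20): (20 of them)

Hence C_0 ≅ Z^10, C_1 ≅ Z^30, C_2 ≅ Z^20.

∂_1: C_1 → C_0 sends each edge [p,q] (with p < q) to q − p.
This gives a 10×30 integer matrix of rank 9; reducing to Smith normal form yields diagonal entries (1,1,1,1,1,1,1,1,1).

∂_2: C_2 → C_1 acts by ∂[p,q,r] = [q,r] − [p,r] + [p,q]. For instance
  ∂[v_2,v_4,v_8] = [v_4,v_8] − [v_2,v_8] + [v_2,v_4],
  ∂[v_5,v_6,v_8] = [v_6,v_8] − [v_5,v_8] + [v_5,v_6].
The 30×20 boundary matrix has rank 20 and Smith normal form diag(1,1,1,1,1,1,1,1,1,1,1,1,1,1,1,1,1,1,1,2).

From H_k ≅ ker(∂_k) / im(∂_{k+1}) we obtain:

  H_0: rank C_0 − rank ∂_1 = 10 − 9 = 1, and the invariant factors of ∂_1 are all 1, so H_0 ≅ Z.
  H_1: rank ker ∂_1 − rank ∂_2 = (30 − 9) − 20 = 1, and ∂_2 has invariant factor 2 > 1, so H_1 ≅ Z ⊕ Z/2.
  H_2: rank ker ∂_2 − rank ∂_3 = (20 − 20) − 0 = 0, and there is no ∂_3, so H_2 ≅ 0.

(K is a triangulation of the Klein bottle.)

H_0 ≅ Z,  H_1 ≅ Z ⊕ Z/2,  H_2 = 0.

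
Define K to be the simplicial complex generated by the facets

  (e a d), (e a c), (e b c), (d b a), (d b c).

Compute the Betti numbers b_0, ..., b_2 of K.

b_0 = 1, b_1 = 1, b_2 = 0.

Order the vertices as a < b < c < d < e. Listing each simplex with vertices in this order, K has dimension 2 with simplices:

  0-simplices (5): a, b, c, d, e
  1-simplices (10): ab, ac, ad, ae, bc, bd, be, cd, ce, de
  2-simplices (5): abd, ace, ade, bcd, bce

giving chain groups C_0 ≅ Z^5, C_1 ≅ Z^10, C_2 ≅ Z^5.

The boundary map ∂_1: C_1 → C_0 is given by ∂[p,q] = [q] − [p]. For instance
  ∂de = e − d.
This gives a 5×10 integer matrix of rank 4; reducing to Smith normal form yields diagonal entries (1,1,1,1).

Boundary ∂_2: C_2 → C_1 sends each 2-simplex [p,q,r] to [q,r] − [p,r] + [p,q]. For instance
  ∂ade = de − ae + ad,
  ∂bcd = cd − bd + bc.
This gives a 10×5 integer matrix of rank 5; reducing to Smith normal form yields diagonal entries (1,1,1,1,1).

Now H_k = ker ∂_k / im ∂_{k+1}, so:

  H_0: rank C_0 − rank ∂_1 = 5 − 4 = 1, and the invariant factors of ∂_1 are all 1, so H_0 ≅ Z.
  H_1: rank ker ∂_1 − rank ∂_2 = (10 − 4) − 5 = 1, and the invariant factors of ∂_2 are all 1, so H_1 ≅ Z.
  H_2: rank ker ∂_2 − rank ∂_3 = (5 − 5) − 0 = 0, and there is no ∂_3, so H_2 ≅ 0.

(K is a triangulation of the Möbius band.)

Hence the Betti numbers are b_0 = 1, b_1 = 1, b_2 = 0.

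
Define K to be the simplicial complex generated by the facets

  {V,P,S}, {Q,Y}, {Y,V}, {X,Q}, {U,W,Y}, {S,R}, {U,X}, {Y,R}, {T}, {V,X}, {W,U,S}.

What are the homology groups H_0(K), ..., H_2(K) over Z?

H_0 = Z^2,  H_1 = Z^4,  H_2 = 0.

Order the vertices as P < Q < R < S < T < U < V < W < X < Y. Listing each simplex with vertices in this order, K has dimension 2 with simplices:

  0-simplices (10): P, Q, R, S, T, U, V, W, X, Y
  1-simplices (15): PS, PV, QX, QY, RS, RY, SU, SV, SW, UW, UX, UY, VX, VY, WY
  2-simplices (3): PSV, SUW, UWY

so the chain groups are C_0 ≅ Z^10, C_1 ≅ Z^15, C_2 ≅ Z^3.

The boundary map ∂_1: C_1 → C_0 sends each edge [p,q] (with p < q) to q − p. For instance
  ∂SW = W − S.
The 10×15 boundary matrix has rank 8 and Smith normal form diag(1,1,1,1,1,1,1,1).

Boundary ∂_2: C_2 → C_1 sends each 2-simplex [p,q,r] to [q,r] − [p,r] + [p,q]. For instance
  ∂UWY = WY − UY + UW,
  ∂PSV = SV − PV + PS.
The 15×3 boundary matrix has rank 3 and Smith normal form diag(1,1,1).

Computing H_k = (kernel of ∂_k) / (image of ∂_{k+1}):

  H_0: rank C_0 − rank ∂_1 = 10 − 8 = 2, and the invariant factors of ∂_1 are all 1, so H_0 ≅ Z^2.
  H_1: rank ker ∂_1 − rank ∂_2 = (15 − 8) − 3 = 4, and the invariant factors of ∂_2 are all 1, so H_1 ≅ Z^4.
  H_2: rank ker ∂_2 − rank ∂_3 = (3 − 3) − 0 = 0, and there is no ∂_3, so H_2 ≅ 0.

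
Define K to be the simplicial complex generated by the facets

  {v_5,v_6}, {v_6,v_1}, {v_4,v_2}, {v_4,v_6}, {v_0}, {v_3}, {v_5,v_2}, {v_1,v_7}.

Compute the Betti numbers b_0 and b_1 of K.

b_0 = 3, b_1 = 1.

Fix the vertex order v_0 < v_1 < v_2 < v_3 < v_4 < v_5 < v_6 < v_7 and write every simplex with vertices in increasing order. Then dim K = 1 and the simplices of K are:

  0-simplices (8): [v_0], [v_1], [v_2], [v_3], [v_4], [v_5], [v_6], [v_7]
  1-simplices (6): [v_1,v_6], [v_1,v_7], [v_2,v_4], [v_2,v_5], [v_4,v_6], [v_5,v_6]

so the chain groups are C_0 ≅ Z^8, C_1 ≅ Z^6.

Boundary ∂_1: C_1 → C_0 maps an edge to its endpoints' difference, ∂[p,q] = q − p.
The 8×6 boundary matrix has rank 5 and Smith normal form diag(1,1,1,1,1).

Now H_k = ker ∂_k / im ∂_{k+1}, so:

  H_0: rank C_0 − rank ∂_1 = 8 − 5 = 3, and the invariant factors of ∂_1 are all 1, so H_0 = Z^3.
  H_1: rank ker ∂_1 − rank ∂_2 = (6 − 5) − 0 = 1, and there is no ∂_2, so H_1 = Z.

Hence the Betti numbers are b_0 = 3, b_1 = 1.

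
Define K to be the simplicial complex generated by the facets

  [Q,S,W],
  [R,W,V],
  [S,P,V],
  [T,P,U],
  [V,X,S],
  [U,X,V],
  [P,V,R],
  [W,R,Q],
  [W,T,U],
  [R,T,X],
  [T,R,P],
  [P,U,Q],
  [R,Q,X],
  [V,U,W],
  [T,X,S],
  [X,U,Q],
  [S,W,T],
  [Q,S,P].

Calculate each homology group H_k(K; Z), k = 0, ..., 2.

H_0 = Z,  H_1 = Z^2,  H_2 = Z.

Order the vertices as P < Q < R < S < T < U < V < W < X. Listing each simplex with vertices in this order, K has dimension 2 with simplices:

  0-simplices (9): P, Q, R, S, T, U, V, W, X
  1-simplices (27): PQ, PR, PS, PT, PU, PV, QR, QS, QU, QW, QX, RT, RV, RW, RX, ST, SV, SW, SX, TU, TW, TX, UV, UW, UX, VW, VX
  2-simplices (18): PQS, PQU, PRT, PRV, PSV, PTU, QRW, QRX, QSW, QUX, RTX, RVW, STW, STX, SVX, TUW, UVW, UVX

Hence C_0 ≅ Z^9, C_1 ≅ Z^27, C_2 ≅ Z^18.

The boundary map ∂_1: C_1 → C_0 maps an edge to its endpoints' difference, ∂[p,q] = q − p. For instance
  ∂RV = V − R.
As a 9×27 matrix over Z this has rank 8, with invariant factors (1,1,1,1,1,1,1,1).

∂_2: C_2 → C_1 acts by ∂[p,q,r] = [q,r] − [p,r] + [p,q]. For instance
  ∂PTU = TU − PU + PT,
  ∂TUW = UW − TW + TU.
The resulting 27×18 matrix has rank 17, and its Smith normal form has invariant factors (1,1,1,1,1,1,1,1,1,1,1,1,1,1,1,1,1).

Reading off H_k = ker ∂_k / im ∂_{k+1}:

  H_0: rank C_0 − rank ∂_1 = 9 − 8 = 1, and the invariant factors of ∂_1 are all 1, so H_0 ≅ Z.
  H_1: rank ker ∂_1 − rank ∂_2 = (27 − 8) − 17 = 2, and the invariant factors of ∂_2 are all 1, so H_1 ≅ Z^2.
  H_2: rank ker ∂_2 − rank ∂_3 = (18 − 17) − 0 = 1, and there is no ∂_3, so H_2 ≅ Z.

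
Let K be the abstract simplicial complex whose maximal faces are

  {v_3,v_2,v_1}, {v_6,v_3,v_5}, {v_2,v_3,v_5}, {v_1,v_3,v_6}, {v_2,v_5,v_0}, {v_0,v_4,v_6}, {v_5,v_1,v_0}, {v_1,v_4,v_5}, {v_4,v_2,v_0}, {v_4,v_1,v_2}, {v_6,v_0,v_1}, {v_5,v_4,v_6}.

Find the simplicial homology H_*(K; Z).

Fix the vertex order v_0 < v_1 < v_2 < v_3 < v_4 < v_5 < v_6 and write every simplex with vertices in increasing order. Then dim K = 2 and the simplices of K are:

  0-simplices (7): [v_0], [v_1], [v_2], [v_3], [v_4], [v_5], [v_6]
  1-simplices (18): (18 of them)
  2-simplices (12): (12 of them)

Hence C_0 ≅ Z^7, C_1 ≅ Z^18, C_2 ≅ Z^12.

∂_1: C_1 → C_0 sends each edge [p,q] (with p < q) to q − p. For instance
  ∂[v_0,v_6] = [v_6] − [v_0].
As a 7×18 matrix over Z this has rank 6, with invariant factors (1,1,1,1,1,1).

The boundary map ∂_2: C_2 → C_1 sends each 2-simplex [p,q,r] to [q,r] − [p,r] + [p,q]. For instance
  ∂[v_0,v_2,v_4] = [v_2,v_4] − [v_0,v_4] + [v_0,v_2],
  ∂[v_1,v_4,v_5] = [v_4,v_5] − [v_1,v_5] + [v_1,v_4].
The resulting 18×12 matrix has rank 12, and its Smith normal form has invariant factors (1,1,1,1,1,1,1,1,1,1,1,2).

Now H_k = ker ∂_k / im ∂_{k+1}, so:

  H_0: rank C_0 − rank ∂_1 = 7 − 6 = 1, and the invariant factors of ∂_1 are all 1, so H_0 = Z.
  H_1: rank ker ∂_1 − rank ∂_2 = (18 − 6) − 12 = 0, and ∂_2 has invariant factor 2 > 1, so H_1 = Z/2.
  H_2: rank ker ∂_2 − rank ∂_3 = (12 − 12) − 0 = 0, and there is no ∂_3, so H_2 = 0.

(K is a triangulation of the real projective plane RP^2.)

H_0 ≅ Z,  H_1 ≅ Z/2,  H_2 = 0.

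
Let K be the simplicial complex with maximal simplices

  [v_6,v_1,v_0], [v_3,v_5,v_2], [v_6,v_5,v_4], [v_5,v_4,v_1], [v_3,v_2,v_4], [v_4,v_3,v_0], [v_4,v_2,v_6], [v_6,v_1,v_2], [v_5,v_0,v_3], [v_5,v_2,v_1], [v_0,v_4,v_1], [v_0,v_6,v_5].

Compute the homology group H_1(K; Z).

We work with the vertex ordering v_0 < v_1 < v_2 < v_3 < v_4 < v_5 < v_6. The simplices of K, each written with vertices in increasing order, are:

  0-simplices (7): [v_0], [v_1], [v_2], [v_3], [v_4], [v_5], [v_6]
  1-simplices (18): (18 of them)
  2-simplices (12): (12 of them)

so the chain groups are C_0 ≅ Z^7, C_1 ≅ Z^18, C_2 ≅ Z^12.

∂_1: C_1 → C_0 is given by ∂[p,q] = [q] − [p]. For instance
  ∂[v_0,v_6] = [v_6] − [v_0].
The 7×18 boundary matrix has rank 6 and Smith normal form diag(1,1,1,1,1,1).

The boundary map ∂_2: C_2 → C_1 sends each 2-simplex [p,q,r] to [q,r] − [p,r] + [p,q]. For instance
  ∂[v_0,v_1,v_6] = [v_1,v_6] − [v_0,v_6] + [v_0,v_1],
  ∂[v_0,v_1,v_4] = [v_1,v_4] − [v_0,v_4] + [v_0,v_1].
This gives a 18×12 integer matrix of rank 12; reducing to Smith normal form yields diagonal entries (1,1,1,1,1,1,1,1,1,1,1,2).

Now H_k = ker ∂_k / im ∂_{k+1}, so:

  H_1: rank ker ∂_1 − rank ∂_2 = (18 − 6) − 12 = 0, and ∂_2 has invariant factor 2 > 1, so H_1 ≅ Z_2.

(K is a triangulation of the real projective plane RP^2.)

H_1 = Z_2.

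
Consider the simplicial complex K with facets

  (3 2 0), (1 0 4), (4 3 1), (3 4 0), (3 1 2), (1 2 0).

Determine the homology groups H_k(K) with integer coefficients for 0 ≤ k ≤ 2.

We work with the vertex ordering 0 < 1 < 2 < 3 < 4. The simplices of K, each written with vertices in increasing order, are:

  0-simplices (5): [0], [1], [2], [3], [4]
  1-simplices (9): [0,1], [0,2], [0,3], [0,4], [1,2], [1,3], [1,4], [2,3], [3,4]
  2-simplices (6): [0,1,2], [0,1,4], [0,2,3], [0,3,4], [1,2,3], [1,3,4]

giving chain groups C_0 ≅ Z^5, C_1 ≅ Z^9, C_2 ≅ Z^6.

Boundary ∂_1: C_1 → C_0 is given by ∂[p,q] = [q] − [p].
The resulting 5×9 matrix has rank 4, and its Smith normal form has invariant factors (1,1,1,1).

The boundary map ∂_2: C_2 → C_1 sends each 2-simplex [p,q,r] to [q,r] − [p,r] + [p,q]. For instance
  ∂[0,1,2] = [1,2] − [0,2] + [0,1],
  ∂[0,3,4] = [3,4] − [0,4] + [0,3].
The 9×6 boundary matrix has rank 5 and Smith normal form diag(1,1,1,1,1).

From H_k ≅ ker(∂_k) / im(∂_{k+1}) we obtain:

  H_0: rank C_0 − rank ∂_1 = 5 − 4 = 1, and the invariant factors of ∂_1 are all 1, so H_0 = Z.
  H_1: rank ker ∂_1 − rank ∂_2 = (9 − 4) − 5 = 0, and the invariant factors of ∂_2 are all 1, so H_1 = 0.
  H_2: rank ker ∂_2 − rank ∂_3 = (6 − 5) − 0 = 1, and there is no ∂_3, so H_2 = Z.

(K is a triangulation of the 2-sphere S^2.)

H_0 = Z,  H_1 = 0,  H_2 = Z.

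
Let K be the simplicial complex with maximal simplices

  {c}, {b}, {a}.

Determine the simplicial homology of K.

H_0 = Z^3.

Take the total order a < b < c on the vertex set. Then K (dimension 0) consists of the simplices:

  0-simplices (3): a, b, c

giving chain groups C_0 ≅ Z^3.

Now H_k = ker ∂_k / im ∂_{k+1}, so:

  H_0: rank C_0 − rank ∂_1 = 3 − 0 = 3, and there is no ∂_1, so H_0 = Z^3.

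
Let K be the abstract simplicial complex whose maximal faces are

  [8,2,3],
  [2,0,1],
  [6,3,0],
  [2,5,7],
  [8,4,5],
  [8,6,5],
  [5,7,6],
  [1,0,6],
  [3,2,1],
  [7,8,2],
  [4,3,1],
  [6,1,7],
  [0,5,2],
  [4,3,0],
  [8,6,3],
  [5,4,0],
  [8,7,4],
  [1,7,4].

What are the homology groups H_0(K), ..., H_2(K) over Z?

H_0 ≅ Z,  H_1 ≅ Z ⊕ Z/2Z,  H_2 = 0.

Fix the vertex order 0 < 1 < 2 < 3 < 4 < 5 < 6 < 7 < 8 and write every simplex with vertices in increasing order. Then dim K = 2 and the simplices of K are:

  0-simplices (9): [0], [1], [2], [3], [4], [5], [6], [7], [8]
  1-simplices (27): (27 of them)
  2-simplices (18): [0,1,2], [0,1,6], [0,2,5], [0,3,4], [0,3,6], [0,4,5], [1,2,3], [1,3,4], [1,4,7], [1,6,7], [2,3,8], [2,5,7], [2,7,8], [3,6,8], [4,5,8], [4,7,8], [5,6,7], [5,6,8]

giving chain groups C_0 ≅ Z^9, C_1 ≅ Z^27, C_2 ≅ Z^18.

∂_1: C_1 → C_0 sends each edge [p,q] (with p < q) to q − p. For instance
  ∂[7,8] = [8] − [7].
The resulting 9×27 matrix has rank 8, and its Smith normal form has invariant factors (1,1,1,1,1,1,1,1).

∂_2: C_2 → C_1 acts by ∂[p,q,r] = [q,r] − [p,r] + [p,q]. For instance
  ∂[1,4,7] = [4,7] − [1,7] + [1,4],
  ∂[0,3,6] = [3,6] − [0,6] + [0,3].
As a 27×18 matrix over Z this has rank 18, with invariant factors (1,1,1,1,1,1,1,1,1,1,1,1,1,1,1,1,1,2).

Now H_k = ker ∂_k / im ∂_{k+1}, so:

  H_0: rank C_0 − rank ∂_1 = 9 − 8 = 1, and the invariant factors of ∂_1 are all 1, so H_0 = Z.
  H_1: rank ker ∂_1 − rank ∂_2 = (27 − 8) − 18 = 1, and ∂_2 has invariant factor 2 > 1, so H_1 = Z ⊕ Z/2Z.
  H_2: rank ker ∂_2 − rank ∂_3 = (18 − 18) − 0 = 0, and there is no ∂_3, so H_2 = 0.

As a check, the Euler characteristic is 9 − 27 + 18 = 0, which agrees with 1 − 1 + 0 = 0.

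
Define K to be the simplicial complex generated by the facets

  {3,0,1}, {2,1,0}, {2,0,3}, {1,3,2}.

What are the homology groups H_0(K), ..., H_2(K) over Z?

We work with the vertex ordering 0 < 1 < 2 < 3. The simplices of K, each written with vertices in increasing order, are:

  0-simplices (4): [0], [1], [2], [3]
  1-simplices (6): [0,1], [0,2], [0,3], [1,2], [1,3], [2,3]
  2-simplices (4): [0,1,2], [0,1,3], [0,2,3], [1,2,3]

giving chain groups C_0 ≅ Z^4, C_1 ≅ Z^6, C_2 ≅ Z^4.

The boundary map ∂_1: C_1 → C_0 is given by ∂[p,q] = [q] − [p].
The resulting 4×6 matrix has rank 3, and its Smith normal form has invariant factors (1,1,1).

∂_2: C_2 → C_1 sends each 2-simplex [p,q,r] to [q,r] − [p,r] + [p,q]. For instance
  ∂[0,1,2] = [1,2] − [0,2] + [0,1],
  ∂[0,2,3] = [2,3] − [0,3] + [0,2].
The resulting 6×4 matrix has rank 3, and its Smith normal form has invariant factors (1,1,1).

Reading off H_k = ker ∂_k / im ∂_{k+1}:

  H_0: rank C_0 − rank ∂_1 = 4 − 3 = 1, and the invariant factors of ∂_1 are all 1, so H_0 = Z.
  H_1: rank ker ∂_1 − rank ∂_2 = (6 − 3) − 3 = 0, and the invariant factors of ∂_2 are all 1, so H_1 = 0.
  H_2: rank ker ∂_2 − rank ∂_3 = (4 − 3) − 0 = 1, and there is no ∂_3, so H_2 = Z.

As a check, the Euler characteristic is 4 − 6 + 4 = 2, which agrees with 1 − 0 + 1 = 2.
(K is a triangulation of the 2-sphere S^2.)

H_0 = Z,  H_1 = 0,  H_2 = Z.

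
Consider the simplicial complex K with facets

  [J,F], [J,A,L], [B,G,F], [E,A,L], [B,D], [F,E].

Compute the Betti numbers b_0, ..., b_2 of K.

b_0 = 1, b_1 = 1, b_2 = 0.

Order the vertices as A < B < D < E < F < G < J < L. Listing each simplex with vertices in this order, K has dimension 2 with simplices:

  0-simplices (8): A, B, D, E, F, G, J, L
  1-simplices (11): AE, AJ, AL, BD, BF, BG, EF, EL, FG, FJ, JL
  2-simplices (3): AEL, AJL, BFG

Hence C_0 ≅ Z^8, C_1 ≅ Z^11, C_2 ≅ Z^3.

The boundary map ∂_1: C_1 → C_0 sends each edge [p,q] (with p < q) to q − p.
As a 8×11 matrix over Z this has rank 7, with invariant factors (1,1,1,1,1,1,1).

∂_2: C_2 → C_1 acts by ∂[p,q,r] = [q,r] − [p,r] + [p,q]. For instance
  ∂AJL = JL − AL + AJ,
  ∂BFG = FG − BG + BF.
The resulting 11×3 matrix has rank 3, and its Smith normal form has invariant factors (1,1,1).

From H_k ≅ ker(∂_k) / im(∂_{k+1}) we obtain:

  H_0: rank C_0 − rank ∂_1 = 8 − 7 = 1, and the invariant factors of ∂_1 are all 1, so H_0 = Z.
  H_1: rank ker ∂_1 − rank ∂_2 = (11 − 7) − 3 = 1, and the invariant factors of ∂_2 are all 1, so H_1 = Z.
  H_2: rank ker ∂_2 − rank ∂_3 = (3 − 3) − 0 = 0, and there is no ∂_3, so H_2 = 0.

Hence the Betti numbers are b_0 = 1, b_1 = 1, b_2 = 0.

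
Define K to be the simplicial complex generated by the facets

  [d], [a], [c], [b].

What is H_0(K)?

H_0 ≅ Z^4.

We work with the vertex ordering a < b < c < d. The simplices of K, each written with vertices in increasing order, are:

  0-simplices (4): a, b, c, d

so the chain groups are C_0 ≅ Z^4.

From H_k ≅ ker(∂_k) / im(∂_{k+1}) we obtain:

  H_0: rank C_0 − rank ∂_1 = 4 − 0 = 4, and there is no ∂_1, so H_0 ≅ Z^4.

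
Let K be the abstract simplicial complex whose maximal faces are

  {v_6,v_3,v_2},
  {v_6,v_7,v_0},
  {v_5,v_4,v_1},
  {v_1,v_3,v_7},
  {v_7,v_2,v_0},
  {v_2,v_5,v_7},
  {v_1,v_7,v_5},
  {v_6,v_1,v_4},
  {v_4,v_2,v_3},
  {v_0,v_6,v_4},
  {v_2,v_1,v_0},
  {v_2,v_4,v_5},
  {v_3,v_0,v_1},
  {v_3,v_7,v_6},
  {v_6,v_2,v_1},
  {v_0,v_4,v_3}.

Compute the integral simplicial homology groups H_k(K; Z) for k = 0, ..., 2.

Take the total order v_0 < v_1 < v_2 < v_3 < v_4 < v_5 < v_6 < v_7 on the vertex set. Then K (dimension 2) consists of the simplices:

  0-simplices (8): [v_0], [v_1], [v_2], [v_3], [v_4], [v_5], [v_6], [v_7]
  1-simplices (24): (24 of them)
  2-simplices (16): (16 of them)

Hence C_0 ≅ Z^8, C_1 ≅ Z^24, C_2 ≅ Z^16.

∂_1: C_1 → C_0 sends each edge [p,q] (with p < q) to q − p.
The resulting 8×24 matrix has rank 7, and its Smith normal form has invariant factors (1,1,1,1,1,1,1).

Boundary ∂_2: C_2 → C_1 maps a triangle to the signed sum of its edges. For instance
  ∂[v_2,v_5,v_7] = [v_5,v_7] − [v_2,v_7] + [v_2,v_5],
  ∂[v_3,v_6,v_7] = [v_6,v_7] − [v_3,v_7] + [v_3,v_6].
As a 24×16 matrix over Z this has rank 15, with invariant factors (1,1,1,1,1,1,1,1,1,1,1,1,1,1,1).

Now H_k = ker ∂_k / im ∂_{k+1}, so:

  H_0: rank C_0 − rank ∂_1 = 8 − 7 = 1, and the invariant factors of ∂_1 are all 1, so H_0 ≅ Z.
  H_1: rank ker ∂_1 − rank ∂_2 = (24 − 7) − 15 = 2, and the invariant factors of ∂_2 are all 1, so H_1 ≅ Z^2.
  H_2: rank ker ∂_2 − rank ∂_3 = (16 − 15) − 0 = 1, and there is no ∂_3, so H_2 ≅ Z.

H_0 ≅ Z,  H_1 ≅ Z^2,  H_2 ≅ Z.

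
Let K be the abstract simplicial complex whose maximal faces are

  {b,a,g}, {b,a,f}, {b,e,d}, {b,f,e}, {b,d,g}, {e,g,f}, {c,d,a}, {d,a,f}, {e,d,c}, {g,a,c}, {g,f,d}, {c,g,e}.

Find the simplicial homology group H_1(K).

H_1 = Z/2.

Fix the vertex order a < b < c < d < e < f < g and write every simplex with vertices in increasing order. Then dim K = 2 and the simplices of K are:

  0-simplices (7): a, b, c, d, e, f, g
  1-simplices (18): ab, ac, ad, af, ag, bd, be, bf, bg, cd, ce, cg, de, df, dg, ef, eg, fg
  2-simplices (12): abf, abg, acd, acg, adf, bde, bdg, bef, cde, ceg, dfg, efg

Hence C_0 ≅ Z^7, C_1 ≅ Z^18, C_2 ≅ Z^12.

The boundary map ∂_1: C_1 → C_0 maps an edge to its endpoints' difference, ∂[p,q] = q − p. For instance
  ∂eg = g − e.
As a 7×18 matrix over Z this has rank 6, with invariant factors (1,1,1,1,1,1).

∂_2: C_2 → C_1 maps a triangle to the signed sum of its edges. For instance
  ∂ceg = eg − cg + ce,
  ∂acd = cd − ad + ac.
The 18×12 boundary matrix has rank 12 and Smith normal form diag(1,1,1,1,1,1,1,1,1,1,1,2).

From H_k ≅ ker(∂_k) / im(∂_{k+1}) we obtain:

  H_1: rank ker ∂_1 − rank ∂_2 = (18 − 6) − 12 = 0, and ∂_2 has invariant factor 2 > 1, so H_1 ≅ Z/2.

(K is a triangulation of the real projective plane RP^2.)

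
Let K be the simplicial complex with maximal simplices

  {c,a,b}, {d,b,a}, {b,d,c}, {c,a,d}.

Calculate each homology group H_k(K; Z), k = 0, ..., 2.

K has 4 vertices, 6 edges, 4 triangles.
rank ∂_0 = 0, rank ∂_1 = 3 ⇒ b_0 = 4 − 0 − 3 = 1; all invariant factors of ∂_1 are 1 so no torsion. So H_0 ≅ Z.
rank ∂_1 = 3, rank ∂_2 = 3 ⇒ b_1 = 6 − 3 − 3 = 0; all invariant factors of ∂_2 are 1 so no torsion. So H_1 ≅ 0.
rank ∂_2 = 3, rank ∂_3 = 0 ⇒ b_2 = 4 − 3 − 0 = 1. So H_2 ≅ Z.

H_0 = Z,  H_1 = 0,  H_2 = Z.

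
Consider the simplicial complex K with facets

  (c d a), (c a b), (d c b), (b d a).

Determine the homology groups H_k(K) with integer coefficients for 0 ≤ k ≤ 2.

H_0 = Z,  H_1 = 0,  H_2 = Z.

Fix the vertex order a < b < c < d and write every simplex with vertices in increasing order. Then dim K = 2 and the simplices of K are:

  0-simplices (4): a, b, c, d
  1-simplices (6): ab, ac, ad, bc, bd, cd
  2-simplices (4): abc, abd, acd, bcd

giving chain groups C_0 ≅ Z^4, C_1 ≅ Z^6, C_2 ≅ Z^4.

Boundary ∂_1: C_1 → C_0 maps an edge to its endpoints' difference, ∂[p,q] = q − p.
The resulting 4×6 matrix has rank 3, and its Smith normal form has invariant factors (1,1,1).

Boundary ∂_2: C_2 → C_1 acts by ∂[p,q,r] = [q,r] − [p,r] + [p,q]. For instance
  ∂abd = bd − ad + ab,
  ∂abc = bc − ac + ab.
The 6×4 boundary matrix has rank 3 and Smith normal form diag(1,1,1).

From H_k ≅ ker(∂_k) / im(∂_{k+1}) we obtain:

  H_0: rank C_0 − rank ∂_1 = 4 − 3 = 1, and the invariant factors of ∂_1 are all 1, so H_0 = Z.
  H_1: rank ker ∂_1 − rank ∂_2 = (6 − 3) − 3 = 0, and the invariant factors of ∂_2 are all 1, so H_1 = 0.
  H_2: rank ker ∂_2 − rank ∂_3 = (4 − 3) − 0 = 1, and there is no ∂_3, so H_2 = Z.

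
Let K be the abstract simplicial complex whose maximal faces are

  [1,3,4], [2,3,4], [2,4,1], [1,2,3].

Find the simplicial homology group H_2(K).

H_2 = Z.

Fix the vertex order 1 < 2 < 3 < 4 and write every simplex with vertices in increasing order. Then dim K = 2 and the simplices of K are:

  0-simplices (4): [1], [2], [3], [4]
  1-simplices (6): [1,2], [1,3], [1,4], [2,3], [2,4], [3,4]
  2-simplices (4): [1,2,3], [1,2,4], [1,3,4], [2,3,4]

so the chain groups are C_0 ≅ Z^4, C_1 ≅ Z^6, C_2 ≅ Z^4.

The boundary map ∂_1: C_1 → C_0 maps an edge to its endpoints' difference, ∂[p,q] = q − p. For instance
  ∂[1,2] = [2] − [1].
As a 4×6 matrix over Z this has rank 3, with invariant factors (1,1,1).

∂_2: C_2 → C_1 maps a triangle to the signed sum of its edges. For instance
  ∂[1,2,4] = [2,4] − [1,4] + [1,2],
  ∂[1,3,4] = [3,4] − [1,4] + [1,3].
This gives a 6×4 integer matrix of rank 3; reducing to Smith normal form yields diagonal entries (1,1,1).

Now H_k = ker ∂_k / im ∂_{k+1}, so:

  H_2: rank ker ∂_2 − rank ∂_3 = (4 − 3) − 0 = 1, and there is no ∂_3, so H_2 = Z.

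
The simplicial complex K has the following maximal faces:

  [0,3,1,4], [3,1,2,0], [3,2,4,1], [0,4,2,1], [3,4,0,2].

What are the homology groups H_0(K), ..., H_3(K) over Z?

H_0 = Z,  H_1 = 0,  H_2 = 0,  H_3 = Z.

Take the total order 0 < 1 < 2 < 3 < 4 on the vertex set. Then K (dimension 3) consists of the simplices:

  0-simplices (5): [0], [1], [2], [3], [4]
  1-simplices (10): [0,1], [0,2], [0,3], [0,4], [1,2], [1,3], [1,4], [2,3], [2,4], [3,4]
  2-simplices (10): [0,1,2], [0,1,3], [0,1,4], [0,2,3], [0,2,4], [0,3,4], [1,2,3], [1,2,4], [1,3,4], [2,3,4]
  3-simplices (5): [0,1,2,3], [0,1,2,4], [0,1,3,4], [0,2,3,4], [1,2,3,4]

Hence C_0 ≅ Z^5, C_1 ≅ Z^10, C_2 ≅ Z^10, C_3 ≅ Z^5.

The boundary map ∂_1: C_1 → C_0 is given by ∂[p,q] = [q] − [p].
This gives a 5×10 integer matrix of rank 4; reducing to Smith normal form yields diagonal entries (1,1,1,1).

Boundary ∂_2: C_2 → C_1 sends each 2-simplex [p,q,r] to [q,r] − [p,r] + [p,q]. For instance
  ∂[0,1,2] = [1,2] − [0,2] + [0,1],
  ∂[0,1,4] = [1,4] − [0,4] + [0,1].
The resulting 10×10 matrix has rank 6, and its Smith normal form has invariant factors (1,1,1,1,1,1).

∂_3: C_3 → C_2 sends each 3-simplex σ to the alternating sum Σ_i (−1)^i (σ with its i-th vertex removed). For instance
  ∂[0,1,2,3] = [1,2,3] − [0,2,3] + [0,1,3] − [0,1,2],
  ∂[0,1,3,4] = [1,3,4] − [0,3,4] + [0,1,4] − [0,1,3].
This gives a 10×5 integer matrix of rank 4; reducing to Smith normal form yields diagonal entries (1,1,1,1).

From H_k ≅ ker(∂_k) / im(∂_{k+1}) we obtain:

  H_0: rank C_0 − rank ∂_1 = 5 − 4 = 1, and the invariant factors of ∂_1 are all 1, so H_0 ≅ Z.
  H_1: rank ker ∂_1 − rank ∂_2 = (10 − 4) − 6 = 0, and the invariant factors of ∂_2 are all 1, so H_1 ≅ 0.
  H_2: rank ker ∂_2 − rank ∂_3 = (10 − 6) − 4 = 0, and the invariant factors of ∂_3 are all 1, so H_2 ≅ 0.
  H_3: rank ker ∂_3 − rank ∂_4 = (5 − 4) − 0 = 1, and there is no ∂_4, so H_3 ≅ Z.

(K is a triangulation of the 3-sphere S^3.)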